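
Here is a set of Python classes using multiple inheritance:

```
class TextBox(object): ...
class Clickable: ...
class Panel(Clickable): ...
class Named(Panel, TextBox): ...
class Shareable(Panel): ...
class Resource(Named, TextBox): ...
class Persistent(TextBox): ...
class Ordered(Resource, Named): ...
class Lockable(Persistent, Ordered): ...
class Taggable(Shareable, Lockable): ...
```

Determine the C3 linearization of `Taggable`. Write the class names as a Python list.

[Taggable, Shareable, Lockable, Persistent, Ordered, Resource, Named, Panel, Clickable, TextBox, object]

L[Taggable] = Taggable + merge(L[Shareable], L[Lockable], [Shareable Lockable])
  take Shareable:  [Shareable Panel Clickable object] + [Lockable Persistent Ordered Resource Named Panel Clickable TextBox object] + [Shareable Lockable]
  take Lockable:  [Panel Clickable object] + [Lockable Persistent Ordered Resource Named Panel Clickable TextBox object] + [Lockable]
  take Persistent:  [Panel Clickable object] + [Persistent Ordered Resource Named Panel Clickable TextBox object]
  take Ordered:  [Panel Clickable object] + [Ordered Resource Named Panel Clickable TextBox object]
  take Resource:  [Panel Clickable object] + [Resource Named Panel Clickable TextBox object]
  take Named:  [Panel Clickable object] + [Named Panel Clickable TextBox object]
  take Panel:  [Panel Clickable object] + [Panel Clickable TextBox object]
  take Clickable:  [Clickable object] + [Clickable TextBox object]
  take TextBox:  [object] + [TextBox object]
  take object:  [object] + [object]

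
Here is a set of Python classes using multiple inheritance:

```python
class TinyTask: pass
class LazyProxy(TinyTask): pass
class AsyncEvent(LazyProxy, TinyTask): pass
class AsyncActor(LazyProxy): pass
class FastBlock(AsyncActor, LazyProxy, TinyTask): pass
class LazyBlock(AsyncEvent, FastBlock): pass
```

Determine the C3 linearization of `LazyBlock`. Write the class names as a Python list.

L[LazyBlock] = LazyBlock + merge(L[AsyncEvent], L[FastBlock], [AsyncEvent FastBlock])
  take AsyncEvent:  [AsyncEvent LazyProxy TinyTask object] + [FastBlock AsyncActor LazyProxy TinyTask object] + [AsyncEvent FastBlock]
  take FastBlock:  [LazyProxy TinyTask object] + [FastBlock AsyncActor LazyProxy TinyTask object] + [FastBlock]
  take AsyncActor:  [LazyProxy TinyTask object] + [AsyncActor LazyProxy TinyTask object]
  take LazyProxy:  [LazyProxy TinyTask object] + [LazyProxy TinyTask object]
  take TinyTask:  [TinyTask object] + [TinyTask object]
  take object:  [object] + [object]

[LazyBlock, AsyncEvent, FastBlock, AsyncActor, LazyProxy, TinyTask, object]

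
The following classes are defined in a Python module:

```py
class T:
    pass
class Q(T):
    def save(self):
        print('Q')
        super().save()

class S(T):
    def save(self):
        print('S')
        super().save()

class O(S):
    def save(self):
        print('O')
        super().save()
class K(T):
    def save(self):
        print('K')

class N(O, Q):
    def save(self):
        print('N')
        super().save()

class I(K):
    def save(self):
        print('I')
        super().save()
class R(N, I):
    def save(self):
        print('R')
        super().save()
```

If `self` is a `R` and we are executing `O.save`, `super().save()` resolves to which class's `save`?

S

L[R] = R + merge(L[N], L[I], [N I])
  take N:  [N O S Q T object] + [I K T object] + [N I]
  take O:  [O S Q T object] + [I K T object] + [I]
  take S:  [S Q T object] + [I K T object] + [I]
  take Q:  [Q T object] + [I K T object] + [I]
  take I:  [T object] + [I K T object] + [I]
  take K:  [T object] + [K T object]
  take T:  [T object] + [T object]
  take object:  [object] + [object]
MRO: R N O S Q I K T object
super() in O.save on a R instance goes to the class after O in R's MRO: S.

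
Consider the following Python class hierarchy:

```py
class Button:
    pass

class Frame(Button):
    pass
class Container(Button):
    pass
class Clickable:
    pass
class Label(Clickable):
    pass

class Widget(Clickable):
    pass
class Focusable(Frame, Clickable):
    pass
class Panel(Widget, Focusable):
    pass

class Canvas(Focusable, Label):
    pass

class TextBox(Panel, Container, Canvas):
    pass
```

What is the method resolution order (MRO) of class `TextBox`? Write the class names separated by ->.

TextBox -> Panel -> Widget -> Container -> Canvas -> Focusable -> Frame -> Button -> Label -> Clickable -> object

L[TextBox] = TextBox + merge(L[Panel], L[Container], L[Canvas], [Panel Container Canvas])
  take Panel:  [Panel Widget Focusable Frame Button Clickable object] + [Container Button object] + [Canvas Focusable Frame Button Label Clickable object] + [Panel Container Canvas]
  take Widget:  [Widget Focusable Frame Button Clickable object] + [Container Button object] + [Canvas Focusable Frame Button Label Clickable object] + [Container Canvas]
  take Container:  [Focusable Frame Button Clickable object] + [Container Button object] + [Canvas Focusable Frame Button Label Clickable object] + [Container Canvas]
  take Canvas:  [Focusable Frame Button Clickable object] + [Button object] + [Canvas Focusable Frame Button Label Clickable object] + [Canvas]
  take Focusable:  [Focusable Frame Button Clickable object] + [Button object] + [Focusable Frame Button Label Clickable object]
  take Frame:  [Frame Button Clickable object] + [Button object] + [Frame Button Label Clickable object]
  take Button:  [Button Clickable object] + [Button object] + [Button Label Clickable object]
  take Label:  [Clickable object] + [object] + [Label Clickable object]
  take Clickable:  [Clickable object] + [object] + [Clickable object]
  take object:  [object] + [object] + [object]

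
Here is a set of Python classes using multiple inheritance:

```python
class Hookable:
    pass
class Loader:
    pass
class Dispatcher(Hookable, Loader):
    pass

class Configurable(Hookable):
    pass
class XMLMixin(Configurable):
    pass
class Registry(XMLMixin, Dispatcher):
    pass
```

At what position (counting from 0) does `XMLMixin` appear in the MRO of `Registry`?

L[Registry] = Registry + merge(L[XMLMixin], L[Dispatcher], [XMLMixin Dispatcher])
  take XMLMixin:  [XMLMixin Configurable Hookable object] + [Dispatcher Hookable Loader object] + [XMLMixin Dispatcher]
  take Configurable:  [Configurable Hookable object] + [Dispatcher Hookable Loader object] + [Dispatcher]
  take Dispatcher:  [Hookable object] + [Dispatcher Hookable Loader object] + [Dispatcher]
  take Hookable:  [Hookable object] + [Hookable Loader object]
  take Loader:  [object] + [Loader object]
  take object:  [object] + [object]
MRO: Registry XMLMixin Configurable Dispatcher Hookable Loader object
XMLMixin sits at index 1.

1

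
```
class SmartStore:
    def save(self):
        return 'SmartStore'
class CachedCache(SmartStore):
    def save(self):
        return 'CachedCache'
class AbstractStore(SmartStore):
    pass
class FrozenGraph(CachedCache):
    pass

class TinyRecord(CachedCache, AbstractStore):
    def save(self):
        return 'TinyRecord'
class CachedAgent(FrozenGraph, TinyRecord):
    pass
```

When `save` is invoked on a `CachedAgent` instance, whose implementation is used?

TinyRecord

L[CachedAgent] = CachedAgent + merge(L[FrozenGraph], L[TinyRecord], [FrozenGraph TinyRecord])
  take FrozenGraph:  [FrozenGraph CachedCache SmartStore object] + [TinyRecord CachedCache AbstractStore SmartStore object] + [FrozenGraph TinyRecord]
  take TinyRecord:  [CachedCache SmartStore object] + [TinyRecord CachedCache AbstractStore SmartStore object] + [TinyRecord]
  take CachedCache:  [CachedCache SmartStore object] + [CachedCache AbstractStore SmartStore object]
  take AbstractStore:  [SmartStore object] + [AbstractStore SmartStore object]
  take SmartStore:  [SmartStore object] + [SmartStore object]
  take object:  [object] + [object]
MRO: CachedAgent FrozenGraph TinyRecord CachedCache AbstractStore SmartStore object
save is defined in: CachedCache, SmartStore, TinyRecord. First along the MRO is TinyRecord.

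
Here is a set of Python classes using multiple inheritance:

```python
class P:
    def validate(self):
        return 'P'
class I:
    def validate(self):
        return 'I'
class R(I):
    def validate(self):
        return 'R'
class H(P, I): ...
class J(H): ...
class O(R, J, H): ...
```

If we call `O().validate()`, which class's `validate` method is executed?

R

L[O] = O + merge(L[R], L[J], L[H], [R J H])
  take R:  [R I object] + [J H P I object] + [H P I object] + [R J H]
  take J:  [I object] + [J H P I object] + [H P I object] + [J H]
  take H:  [I object] + [H P I object] + [H P I object] + [H]
  take P:  [I object] + [P I object] + [P I object]
  take I:  [I object] + [I object] + [I object]
  take object:  [object] + [object] + [object]
MRO: O R J H P I object
validate is defined in: I, P, R. First along the MRO is R.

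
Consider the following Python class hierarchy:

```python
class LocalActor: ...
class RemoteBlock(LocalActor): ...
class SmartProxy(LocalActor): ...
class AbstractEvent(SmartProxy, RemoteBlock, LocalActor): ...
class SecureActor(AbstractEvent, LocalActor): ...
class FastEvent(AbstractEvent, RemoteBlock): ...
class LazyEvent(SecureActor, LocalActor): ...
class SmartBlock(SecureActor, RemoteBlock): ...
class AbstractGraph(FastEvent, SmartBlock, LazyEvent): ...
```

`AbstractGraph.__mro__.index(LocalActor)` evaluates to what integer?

8

L[AbstractGraph] = AbstractGraph + merge(L[FastEvent], L[SmartBlock], L[LazyEvent], [FastEvent SmartBlock LazyEvent])
  take FastEvent:  [FastEvent AbstractEvent SmartProxy RemoteBlock LocalActor object] + [SmartBlock SecureActor AbstractEvent SmartProxy RemoteBlock LocalActor object] + [LazyEvent SecureActor AbstractEvent SmartProxy RemoteBlock LocalActor object] + [FastEvent SmartBlock LazyEvent]
  take SmartBlock:  [AbstractEvent SmartProxy RemoteBlock LocalActor object] + [SmartBlock SecureActor AbstractEvent SmartProxy RemoteBlock LocalActor object] + [LazyEvent SecureActor AbstractEvent SmartProxy RemoteBlock LocalActor object] + [SmartBlock LazyEvent]
  take LazyEvent:  [AbstractEvent SmartProxy RemoteBlock LocalActor object] + [SecureActor AbstractEvent SmartProxy RemoteBlock LocalActor object] + [LazyEvent SecureActor AbstractEvent SmartProxy RemoteBlock LocalActor object] + [LazyEvent]
  take SecureActor:  [AbstractEvent SmartProxy RemoteBlock LocalActor object] + [SecureActor AbstractEvent SmartProxy RemoteBlock LocalActor object] + [SecureActor AbstractEvent SmartProxy RemoteBlock LocalActor object]
  take AbstractEvent:  [AbstractEvent SmartProxy RemoteBlock LocalActor object] + [AbstractEvent SmartProxy RemoteBlock LocalActor object] + [AbstractEvent SmartProxy RemoteBlock LocalActor object]
  take SmartProxy:  [SmartProxy RemoteBlock LocalActor object] + [SmartProxy RemoteBlock LocalActor object] + [SmartProxy RemoteBlock LocalActor object]
  take RemoteBlock:  [RemoteBlock LocalActor object] + [RemoteBlock LocalActor object] + [RemoteBlock LocalActor object]
  take LocalActor:  [LocalActor object] + [LocalActor object] + [LocalActor object]
  take object:  [object] + [object] + [object]
MRO: AbstractGraph FastEvent SmartBlock LazyEvent SecureActor AbstractEvent SmartProxy RemoteBlock LocalActor object
LocalActor sits at index 8.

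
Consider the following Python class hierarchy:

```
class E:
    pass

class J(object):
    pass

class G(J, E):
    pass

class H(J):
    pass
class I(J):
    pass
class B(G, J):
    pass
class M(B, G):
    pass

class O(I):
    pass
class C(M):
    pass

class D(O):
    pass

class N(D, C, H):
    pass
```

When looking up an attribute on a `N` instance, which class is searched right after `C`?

L[N] = N + merge(L[D], L[C], L[H], [D C H])
  take D:  [D O I J object] + [C M B G J E object] + [H J object] + [D C H]
  take O:  [O I J object] + [C M B G J E object] + [H J object] + [C H]
  take I:  [I J object] + [C M B G J E object] + [H J object] + [C H]
  take C:  [J object] + [C M B G J E object] + [H J object] + [C H]
  take M:  [J object] + [M B G J E object] + [H J object] + [H]
  take B:  [J object] + [B G J E object] + [H J object] + [H]
  take G:  [J object] + [G J E object] + [H J object] + [H]
  take H:  [J object] + [J E object] + [H J object] + [H]
  take J:  [J object] + [J E object] + [J object]
  take E:  [object] + [E object] + [object]
  take object:  [object] + [object] + [object]
MRO: N D O I C M B G H J E object
C is at position 4; next is M.

M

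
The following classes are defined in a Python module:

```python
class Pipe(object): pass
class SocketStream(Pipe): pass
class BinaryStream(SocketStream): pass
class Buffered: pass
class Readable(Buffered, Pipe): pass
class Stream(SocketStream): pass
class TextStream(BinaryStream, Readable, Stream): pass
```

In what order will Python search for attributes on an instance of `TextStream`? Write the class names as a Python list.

L[TextStream] = TextStream + merge(L[BinaryStream], L[Readable], L[Stream], [BinaryStream Readable Stream])
  take BinaryStream:  [BinaryStream SocketStream Pipe object] + [Readable Buffered Pipe object] + [Stream SocketStream Pipe object] + [BinaryStream Readable Stream]
  take Readable:  [SocketStream Pipe object] + [Readable Buffered Pipe object] + [Stream SocketStream Pipe object] + [Readable Stream]
  take Buffered:  [SocketStream Pipe object] + [Buffered Pipe object] + [Stream SocketStream Pipe object] + [Stream]
  take Stream:  [SocketStream Pipe object] + [Pipe object] + [Stream SocketStream Pipe object] + [Stream]
  take SocketStream:  [SocketStream Pipe object] + [Pipe object] + [SocketStream Pipe object]
  take Pipe:  [Pipe object] + [Pipe object] + [Pipe object]
  take object:  [object] + [object] + [object]

[TextStream, BinaryStream, Readable, Buffered, Stream, SocketStream, Pipe, object]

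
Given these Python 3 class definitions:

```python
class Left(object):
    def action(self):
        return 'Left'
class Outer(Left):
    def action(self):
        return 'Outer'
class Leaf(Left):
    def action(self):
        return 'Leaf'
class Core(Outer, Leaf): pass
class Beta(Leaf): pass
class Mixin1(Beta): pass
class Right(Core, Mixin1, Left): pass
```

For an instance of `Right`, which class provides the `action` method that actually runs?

Outer

L[Right] = Right + merge(L[Core], L[Mixin1], L[Left], [Core Mixin1 Left])
  take Core:  [Core Outer Leaf Left object] + [Mixin1 Beta Leaf Left object] + [Left object] + [Core Mixin1 Left]
  take Outer:  [Outer Leaf Left object] + [Mixin1 Beta Leaf Left object] + [Left object] + [Mixin1 Left]
  take Mixin1:  [Leaf Left object] + [Mixin1 Beta Leaf Left object] + [Left object] + [Mixin1 Left]
  take Beta:  [Leaf Left object] + [Beta Leaf Left object] + [Left object] + [Left]
  take Leaf:  [Leaf Left object] + [Leaf Left object] + [Left object] + [Left]
  take Left:  [Left object] + [Left object] + [Left object] + [Left]
  take object:  [object] + [object] + [object]
MRO: Right Core Outer Mixin1 Beta Leaf Left object
action is defined in: Leaf, Left, Outer. First along the MRO is Outer.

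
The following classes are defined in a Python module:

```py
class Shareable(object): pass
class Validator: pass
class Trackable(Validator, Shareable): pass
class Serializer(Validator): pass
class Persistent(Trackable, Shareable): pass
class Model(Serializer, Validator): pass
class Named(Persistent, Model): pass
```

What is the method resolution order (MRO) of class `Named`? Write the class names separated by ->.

Named -> Persistent -> Trackable -> Model -> Serializer -> Validator -> Shareable -> object

L[Named] = Named + merge(L[Persistent], L[Model], [Persistent Model])
  take Persistent:  [Persistent Trackable Validator Shareable object] + [Model Serializer Validator object] + [Persistent Model]
  take Trackable:  [Trackable Validator Shareable object] + [Model Serializer Validator object] + [Model]
  take Model:  [Validator Shareable object] + [Model Serializer Validator object] + [Model]
  take Serializer:  [Validator Shareable object] + [Serializer Validator object]
  take Validator:  [Validator Shareable object] + [Validator object]
  take Shareable:  [Shareable object] + [object]
  take object:  [object] + [object]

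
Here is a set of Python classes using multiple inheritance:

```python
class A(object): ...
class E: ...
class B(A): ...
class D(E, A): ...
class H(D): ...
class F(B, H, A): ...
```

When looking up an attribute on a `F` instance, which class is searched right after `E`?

A

L[F] = F + merge(L[B], L[H], L[A], [B H A])
  take B:  [B A object] + [H D E A object] + [A object] + [B H A]
  take H:  [A object] + [H D E A object] + [A object] + [H A]
  take D:  [A object] + [D E A object] + [A object] + [A]
  take E:  [A object] + [E A object] + [A object] + [A]
  take A:  [A object] + [A object] + [A object] + [A]
  take object:  [object] + [object] + [object]
MRO: F B H D E A object
E is at position 4; next is A.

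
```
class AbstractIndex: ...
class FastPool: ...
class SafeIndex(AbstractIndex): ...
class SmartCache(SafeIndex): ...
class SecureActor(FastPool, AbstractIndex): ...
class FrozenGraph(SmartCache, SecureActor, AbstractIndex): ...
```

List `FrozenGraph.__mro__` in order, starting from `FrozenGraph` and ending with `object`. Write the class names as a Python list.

L[FrozenGraph] = FrozenGraph + merge(L[SmartCache], L[SecureActor], L[AbstractIndex], [SmartCache SecureActor AbstractIndex])
  take SmartCache:  [SmartCache SafeIndex AbstractIndex object] + [SecureActor FastPool AbstractIndex object] + [AbstractIndex object] + [SmartCache SecureActor AbstractIndex]
  take SafeIndex:  [SafeIndex AbstractIndex object] + [SecureActor FastPool AbstractIndex object] + [AbstractIndex object] + [SecureActor AbstractIndex]
  take SecureActor:  [AbstractIndex object] + [SecureActor FastPool AbstractIndex object] + [AbstractIndex object] + [SecureActor AbstractIndex]
  take FastPool:  [AbstractIndex object] + [FastPool AbstractIndex object] + [AbstractIndex object] + [AbstractIndex]
  take AbstractIndex:  [AbstractIndex object] + [AbstractIndex object] + [AbstractIndex object] + [AbstractIndex]
  take object:  [object] + [object] + [object]

[FrozenGraph, SmartCache, SafeIndex, SecureActor, FastPool, AbstractIndex, object]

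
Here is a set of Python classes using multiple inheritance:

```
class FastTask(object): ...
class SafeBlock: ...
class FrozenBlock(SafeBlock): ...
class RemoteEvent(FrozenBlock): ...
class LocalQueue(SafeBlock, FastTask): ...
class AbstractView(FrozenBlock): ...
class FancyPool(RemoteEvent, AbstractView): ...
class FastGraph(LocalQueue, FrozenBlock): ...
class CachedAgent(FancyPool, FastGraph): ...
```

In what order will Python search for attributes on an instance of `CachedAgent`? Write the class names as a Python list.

[CachedAgent, FancyPool, RemoteEvent, AbstractView, FastGraph, LocalQueue, FrozenBlock, SafeBlock, FastTask, object]

L[CachedAgent] = CachedAgent + merge(L[FancyPool], L[FastGraph], [FancyPool FastGraph])
  take FancyPool:  [FancyPool RemoteEvent AbstractView FrozenBlock SafeBlock object] + [FastGraph LocalQueue FrozenBlock SafeBlock FastTask object] + [FancyPool FastGraph]
  take RemoteEvent:  [RemoteEvent AbstractView FrozenBlock SafeBlock object] + [FastGraph LocalQueue FrozenBlock SafeBlock FastTask object] + [FastGraph]
  take AbstractView:  [AbstractView FrozenBlock SafeBlock object] + [FastGraph LocalQueue FrozenBlock SafeBlock FastTask object] + [FastGraph]
  take FastGraph:  [FrozenBlock SafeBlock object] + [FastGraph LocalQueue FrozenBlock SafeBlock FastTask object] + [FastGraph]
  take LocalQueue:  [FrozenBlock SafeBlock object] + [LocalQueue FrozenBlock SafeBlock FastTask object]
  take FrozenBlock:  [FrozenBlock SafeBlock object] + [FrozenBlock SafeBlock FastTask object]
  take SafeBlock:  [SafeBlock object] + [SafeBlock FastTask object]
  take FastTask:  [object] + [FastTask object]
  take object:  [object] + [object]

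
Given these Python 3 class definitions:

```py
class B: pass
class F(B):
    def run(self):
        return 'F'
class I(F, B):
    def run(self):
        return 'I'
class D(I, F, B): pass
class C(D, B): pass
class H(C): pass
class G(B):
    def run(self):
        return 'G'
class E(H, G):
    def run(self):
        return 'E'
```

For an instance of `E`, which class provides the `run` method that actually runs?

E

L[E] = E + merge(L[H], L[G], [H G])
  take H:  [H C D I F B object] + [G B object] + [H G]
  take C:  [C D I F B object] + [G B object] + [G]
  take D:  [D I F B object] + [G B object] + [G]
  take I:  [I F B object] + [G B object] + [G]
  take F:  [F B object] + [G B object] + [G]
  take G:  [B object] + [G B object] + [G]
  take B:  [B object] + [B object]
  take object:  [object] + [object]
MRO: E H C D I F G B object
run is defined in: E, F, G, I. First along the MRO is E.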